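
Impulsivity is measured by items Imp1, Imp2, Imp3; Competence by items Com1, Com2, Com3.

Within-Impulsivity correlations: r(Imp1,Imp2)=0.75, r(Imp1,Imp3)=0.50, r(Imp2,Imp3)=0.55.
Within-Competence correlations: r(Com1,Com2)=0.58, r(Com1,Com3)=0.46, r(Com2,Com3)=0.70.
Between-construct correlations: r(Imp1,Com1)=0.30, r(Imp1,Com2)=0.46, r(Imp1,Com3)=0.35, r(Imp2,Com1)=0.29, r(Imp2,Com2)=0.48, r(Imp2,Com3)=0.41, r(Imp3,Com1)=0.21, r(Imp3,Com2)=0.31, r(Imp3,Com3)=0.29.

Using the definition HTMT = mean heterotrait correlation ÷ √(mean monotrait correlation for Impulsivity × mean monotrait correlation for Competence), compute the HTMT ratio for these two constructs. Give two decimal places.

0.58

Between-construct mean = 3.10/9 = 0.3444.
Mean within-Imp = 1.80/3 = 0.6000; mean within-Com = 1.74/3 = 0.5800.
Geometric mean = √(0.6000 × 0.5800) = 0.5899.
HTMT = 0.3444 / 0.5899 = 0.58.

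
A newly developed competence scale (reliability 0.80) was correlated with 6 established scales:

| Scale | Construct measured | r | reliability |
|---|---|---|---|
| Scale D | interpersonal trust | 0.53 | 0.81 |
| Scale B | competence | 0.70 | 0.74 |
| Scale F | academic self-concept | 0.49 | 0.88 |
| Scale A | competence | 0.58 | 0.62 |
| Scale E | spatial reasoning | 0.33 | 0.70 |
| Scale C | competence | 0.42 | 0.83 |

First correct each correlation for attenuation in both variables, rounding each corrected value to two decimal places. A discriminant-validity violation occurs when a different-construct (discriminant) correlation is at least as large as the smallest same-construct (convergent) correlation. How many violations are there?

Disattenuated r (r / √(r_scale · r_new)):
  Scale D (disc): 0.53 / √(0.81·0.80) = 0.66
  Scale B (conv): 0.70 / √(0.74·0.80) = 0.91
  Scale F (disc): 0.49 / √(0.88·0.80) = 0.58
  Scale A (conv): 0.58 / √(0.62·0.80) = 0.82
  Scale E (disc): 0.33 / √(0.70·0.80) = 0.44
  Scale C (conv): 0.42 / √(0.83·0.80) = 0.52
Smallest convergent = 0.52. Discriminant values: 0.66, 0.58, 0.44; count ≥ 0.52 → 2.

2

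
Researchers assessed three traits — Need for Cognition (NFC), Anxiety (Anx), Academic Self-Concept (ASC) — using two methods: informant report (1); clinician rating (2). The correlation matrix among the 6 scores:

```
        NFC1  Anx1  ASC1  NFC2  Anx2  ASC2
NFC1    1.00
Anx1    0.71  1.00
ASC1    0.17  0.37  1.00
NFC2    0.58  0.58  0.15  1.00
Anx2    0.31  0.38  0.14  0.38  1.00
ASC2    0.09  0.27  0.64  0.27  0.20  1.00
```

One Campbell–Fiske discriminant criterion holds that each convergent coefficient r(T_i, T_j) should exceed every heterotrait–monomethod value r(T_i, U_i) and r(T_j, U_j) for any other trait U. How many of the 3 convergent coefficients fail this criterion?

Checking each validity diagonal entry against its comparison values:
NFC (methods 1·2): 0.58 vs {0.71, 0.38, 0.17, 0.27} → fail.
Anx (methods 1·2): 0.38 vs {0.71, 0.38, 0.37, 0.20} → fail.
ASC (methods 1·2): 0.64 vs {0.17, 0.27, 0.37, 0.20} → pass.
2 of 3 fail.

2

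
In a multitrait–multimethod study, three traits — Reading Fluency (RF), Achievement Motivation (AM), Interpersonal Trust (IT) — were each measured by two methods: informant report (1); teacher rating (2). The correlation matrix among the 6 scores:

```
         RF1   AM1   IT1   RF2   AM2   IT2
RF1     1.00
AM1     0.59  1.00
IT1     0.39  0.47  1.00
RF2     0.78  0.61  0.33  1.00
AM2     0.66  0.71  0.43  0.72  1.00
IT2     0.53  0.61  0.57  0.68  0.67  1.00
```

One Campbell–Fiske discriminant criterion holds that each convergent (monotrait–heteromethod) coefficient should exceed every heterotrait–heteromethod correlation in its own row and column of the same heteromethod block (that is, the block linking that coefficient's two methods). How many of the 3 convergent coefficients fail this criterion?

Convergent coefficients and their comparison sets:
RF (methods 1·2): 0.78 vs {0.66, 0.61, 0.53, 0.33} → pass.
AM (methods 1·2): 0.71 vs {0.61, 0.66, 0.61, 0.43} → pass.
IT (methods 1·2): 0.57 vs {0.33, 0.53, 0.43, 0.61} → fail.
1 of 3 fail.

1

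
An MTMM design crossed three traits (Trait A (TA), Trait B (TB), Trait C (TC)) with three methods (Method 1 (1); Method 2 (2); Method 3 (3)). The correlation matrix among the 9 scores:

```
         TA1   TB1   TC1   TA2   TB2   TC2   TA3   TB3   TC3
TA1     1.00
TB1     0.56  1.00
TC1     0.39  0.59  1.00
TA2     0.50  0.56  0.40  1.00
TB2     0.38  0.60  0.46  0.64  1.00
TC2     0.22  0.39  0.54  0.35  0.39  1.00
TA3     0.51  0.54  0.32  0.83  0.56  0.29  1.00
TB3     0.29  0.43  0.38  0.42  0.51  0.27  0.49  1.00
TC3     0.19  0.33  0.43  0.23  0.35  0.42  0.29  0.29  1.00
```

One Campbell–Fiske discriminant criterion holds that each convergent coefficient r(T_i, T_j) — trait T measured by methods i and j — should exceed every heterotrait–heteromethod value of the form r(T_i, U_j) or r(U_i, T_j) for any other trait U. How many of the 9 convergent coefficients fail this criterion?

Convergent coefficients and their comparison sets:
TA (methods 1·2): 0.50 vs {0.38, 0.56, 0.22, 0.40} → fail.
TA (methods 1·3): 0.51 vs {0.29, 0.54, 0.19, 0.32} → fail.
TA (methods 2·3): 0.83 vs {0.42, 0.56, 0.23, 0.29} → pass.
TB (methods 1·2): 0.60 vs {0.56, 0.38, 0.39, 0.46} → pass.
TB (methods 1·3): 0.43 vs {0.54, 0.29, 0.33, 0.38} → fail.
TB (methods 2·3): 0.51 vs {0.56, 0.42, 0.35, 0.27} → fail.
TC (methods 1·2): 0.54 vs {0.40, 0.22, 0.46, 0.39} → pass.
TC (methods 1·3): 0.43 vs {0.32, 0.19, 0.38, 0.33} → pass.
TC (methods 2·3): 0.42 vs {0.29, 0.23, 0.27, 0.35} → pass.
4 of 9 fail.

4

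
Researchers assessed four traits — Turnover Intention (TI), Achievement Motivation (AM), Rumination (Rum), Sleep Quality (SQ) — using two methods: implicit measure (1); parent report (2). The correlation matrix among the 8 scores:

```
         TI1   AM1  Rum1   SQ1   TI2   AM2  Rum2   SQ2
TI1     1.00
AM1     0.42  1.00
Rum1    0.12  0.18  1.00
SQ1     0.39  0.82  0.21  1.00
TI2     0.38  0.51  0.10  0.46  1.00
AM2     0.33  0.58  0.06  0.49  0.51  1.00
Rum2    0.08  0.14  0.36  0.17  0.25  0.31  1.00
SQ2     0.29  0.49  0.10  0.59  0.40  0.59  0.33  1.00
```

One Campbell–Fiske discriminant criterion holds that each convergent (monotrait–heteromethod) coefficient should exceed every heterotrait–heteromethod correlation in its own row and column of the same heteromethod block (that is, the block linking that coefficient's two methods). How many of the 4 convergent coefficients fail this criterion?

1

Each convergent coefficient versus the relevant comparison correlations:
TI (methods 1·2): 0.38 vs {0.33, 0.51, 0.08, 0.10, 0.29, 0.46} → fail.
AM (methods 1·2): 0.58 vs {0.51, 0.33, 0.14, 0.06, 0.49, 0.49} → pass.
Rum (methods 1·2): 0.36 vs {0.10, 0.08, 0.06, 0.14, 0.10, 0.17} → pass.
SQ (methods 1·2): 0.59 vs {0.46, 0.29, 0.49, 0.49, 0.17, 0.10} → pass.
1 of 4 fail.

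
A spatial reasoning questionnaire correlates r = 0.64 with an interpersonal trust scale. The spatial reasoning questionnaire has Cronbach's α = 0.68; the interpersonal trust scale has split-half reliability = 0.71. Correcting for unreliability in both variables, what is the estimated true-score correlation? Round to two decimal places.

r_true = r_obs / √(r_xx · r_yy) = 0.64 / √(0.68 × 0.71) = 0.64 / √0.4828 = 0.64 / 0.6948 ≈ 0.92.

0.92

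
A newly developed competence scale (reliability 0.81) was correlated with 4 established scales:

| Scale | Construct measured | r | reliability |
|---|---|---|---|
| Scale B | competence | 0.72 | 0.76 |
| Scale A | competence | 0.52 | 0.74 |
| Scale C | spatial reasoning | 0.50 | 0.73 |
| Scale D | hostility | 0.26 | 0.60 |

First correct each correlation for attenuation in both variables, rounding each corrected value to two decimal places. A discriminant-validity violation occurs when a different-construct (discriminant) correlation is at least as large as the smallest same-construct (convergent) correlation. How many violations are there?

0

Disattenuated r (r / √(r_scale · r_new)):
  Scale B (conv): 0.72 / √(0.76·0.81) = 0.92
  Scale A (conv): 0.52 / √(0.74·0.81) = 0.67
  Scale C (disc): 0.50 / √(0.73·0.81) = 0.65
  Scale D (disc): 0.26 / √(0.60·0.81) = 0.37
Smallest convergent = 0.67. Discriminant values: 0.65, 0.37; count ≥ 0.67 → 0.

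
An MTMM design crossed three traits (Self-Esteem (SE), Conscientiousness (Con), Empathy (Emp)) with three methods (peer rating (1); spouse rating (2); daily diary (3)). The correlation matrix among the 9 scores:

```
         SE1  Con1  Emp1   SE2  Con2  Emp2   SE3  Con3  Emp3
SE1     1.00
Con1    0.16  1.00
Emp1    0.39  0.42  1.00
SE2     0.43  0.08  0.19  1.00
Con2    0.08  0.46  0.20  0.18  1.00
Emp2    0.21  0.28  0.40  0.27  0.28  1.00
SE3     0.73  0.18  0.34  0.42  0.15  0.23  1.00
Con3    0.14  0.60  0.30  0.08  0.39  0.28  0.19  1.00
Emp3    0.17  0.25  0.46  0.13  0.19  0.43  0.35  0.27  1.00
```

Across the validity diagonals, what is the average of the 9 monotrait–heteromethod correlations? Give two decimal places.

Convergent values: 0.43, 0.73, 0.42, 0.46, 0.60, 0.39, 0.40, 0.46, 0.43; mean = 4.32/9 = 0.48.

0.48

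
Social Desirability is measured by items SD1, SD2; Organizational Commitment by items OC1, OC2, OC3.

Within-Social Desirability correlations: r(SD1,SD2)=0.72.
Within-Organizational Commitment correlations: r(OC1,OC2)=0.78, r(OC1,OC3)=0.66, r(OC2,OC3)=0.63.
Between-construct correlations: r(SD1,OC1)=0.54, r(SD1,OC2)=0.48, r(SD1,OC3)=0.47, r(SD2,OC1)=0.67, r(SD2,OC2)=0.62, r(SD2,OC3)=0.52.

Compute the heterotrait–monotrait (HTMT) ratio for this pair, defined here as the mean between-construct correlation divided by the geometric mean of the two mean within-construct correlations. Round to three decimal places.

0.780

Mean heterotrait r = 3.30/6 = 0.5500.
Mean within-SD = 0.72/1 = 0.7200; mean within-OC = 2.07/3 = 0.6900.
Geometric mean = √(0.7200 × 0.6900) = 0.7048.
HTMT = 0.5500 / 0.7048 = 0.780.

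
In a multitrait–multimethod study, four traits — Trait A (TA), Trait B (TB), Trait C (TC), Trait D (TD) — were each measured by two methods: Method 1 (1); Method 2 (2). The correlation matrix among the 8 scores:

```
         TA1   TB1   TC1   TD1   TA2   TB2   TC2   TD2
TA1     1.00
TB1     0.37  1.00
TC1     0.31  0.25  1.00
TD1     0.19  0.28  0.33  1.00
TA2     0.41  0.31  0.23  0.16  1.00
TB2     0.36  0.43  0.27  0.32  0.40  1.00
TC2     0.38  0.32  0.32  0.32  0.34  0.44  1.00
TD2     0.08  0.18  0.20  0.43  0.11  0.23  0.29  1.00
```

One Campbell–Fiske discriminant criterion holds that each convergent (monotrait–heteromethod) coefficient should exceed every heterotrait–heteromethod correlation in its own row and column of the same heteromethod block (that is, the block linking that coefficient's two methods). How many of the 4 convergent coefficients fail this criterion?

1

Convergent coefficients and their comparison sets:
TA (methods 1·2): 0.41 vs {0.36, 0.31, 0.38, 0.23, 0.08, 0.16} → pass.
TB (methods 1·2): 0.43 vs {0.31, 0.36, 0.32, 0.27, 0.18, 0.32} → pass.
TC (methods 1·2): 0.32 vs {0.23, 0.38, 0.27, 0.32, 0.20, 0.32} → fail.
TD (methods 1·2): 0.43 vs {0.16, 0.08, 0.32, 0.18, 0.32, 0.20} → pass.
1 of 4 fail.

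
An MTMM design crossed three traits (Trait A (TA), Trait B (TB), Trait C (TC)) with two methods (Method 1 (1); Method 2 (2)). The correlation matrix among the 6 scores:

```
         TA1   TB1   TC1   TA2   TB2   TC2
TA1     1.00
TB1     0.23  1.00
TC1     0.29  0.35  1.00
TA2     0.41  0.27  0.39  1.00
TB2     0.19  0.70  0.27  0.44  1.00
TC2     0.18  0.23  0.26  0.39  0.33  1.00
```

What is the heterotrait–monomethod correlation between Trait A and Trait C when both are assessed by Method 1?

Different traits, same method: r(TA1, TC1) = 0.29.

0.29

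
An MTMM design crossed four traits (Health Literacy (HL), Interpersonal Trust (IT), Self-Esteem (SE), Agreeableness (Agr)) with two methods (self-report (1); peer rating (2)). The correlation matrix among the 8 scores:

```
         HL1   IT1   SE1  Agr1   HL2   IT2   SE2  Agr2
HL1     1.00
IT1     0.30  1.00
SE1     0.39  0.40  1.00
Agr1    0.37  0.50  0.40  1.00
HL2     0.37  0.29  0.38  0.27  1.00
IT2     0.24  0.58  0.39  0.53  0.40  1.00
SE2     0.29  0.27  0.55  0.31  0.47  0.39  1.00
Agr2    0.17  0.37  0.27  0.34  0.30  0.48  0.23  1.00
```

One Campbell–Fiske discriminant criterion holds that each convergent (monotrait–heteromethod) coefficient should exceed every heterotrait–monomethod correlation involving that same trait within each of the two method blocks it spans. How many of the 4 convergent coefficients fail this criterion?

Convergent coefficients and their comparison sets:
HL (methods 1·2): 0.37 vs {0.30, 0.40, 0.39, 0.47, 0.37, 0.30} → fail.
IT (methods 1·2): 0.58 vs {0.30, 0.40, 0.40, 0.39, 0.50, 0.48} → pass.
SE (methods 1·2): 0.55 vs {0.39, 0.47, 0.40, 0.39, 0.40, 0.23} → pass.
Agr (methods 1·2): 0.34 vs {0.37, 0.30, 0.50, 0.48, 0.40, 0.23} → fail.
2 of 4 fail.

2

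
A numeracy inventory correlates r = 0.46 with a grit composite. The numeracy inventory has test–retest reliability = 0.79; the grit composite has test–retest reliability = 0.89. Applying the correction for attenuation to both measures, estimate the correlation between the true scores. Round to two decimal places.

0.55

r_true = r_obs / √(r_xx · r_yy) = 0.46 / √(0.79 × 0.89) = 0.46 / √0.7031 = 0.46 / 0.8385 ≈ 0.55.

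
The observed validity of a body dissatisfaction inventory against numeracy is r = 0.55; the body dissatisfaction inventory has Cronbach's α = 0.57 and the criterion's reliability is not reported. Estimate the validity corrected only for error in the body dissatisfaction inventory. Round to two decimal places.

Single correction: r_c = r_obs / √r_xx = 0.55 / √0.57 = 0.55 / 0.7550 ≈ 0.73.

0.73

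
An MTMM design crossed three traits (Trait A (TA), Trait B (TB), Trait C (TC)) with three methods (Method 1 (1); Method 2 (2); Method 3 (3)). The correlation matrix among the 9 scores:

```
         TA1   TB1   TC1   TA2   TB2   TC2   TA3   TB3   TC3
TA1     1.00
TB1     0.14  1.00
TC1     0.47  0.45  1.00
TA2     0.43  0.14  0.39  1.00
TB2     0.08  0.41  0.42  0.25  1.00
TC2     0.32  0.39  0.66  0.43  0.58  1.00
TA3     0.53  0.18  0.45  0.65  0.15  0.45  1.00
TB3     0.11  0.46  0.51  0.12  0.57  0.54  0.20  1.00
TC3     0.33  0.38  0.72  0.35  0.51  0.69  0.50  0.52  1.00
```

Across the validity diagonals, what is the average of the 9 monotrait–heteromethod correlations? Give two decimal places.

0.57

Convergent values: 0.43, 0.53, 0.65, 0.41, 0.46, 0.57, 0.66, 0.72, 0.69; mean = 5.12/9 = 0.57.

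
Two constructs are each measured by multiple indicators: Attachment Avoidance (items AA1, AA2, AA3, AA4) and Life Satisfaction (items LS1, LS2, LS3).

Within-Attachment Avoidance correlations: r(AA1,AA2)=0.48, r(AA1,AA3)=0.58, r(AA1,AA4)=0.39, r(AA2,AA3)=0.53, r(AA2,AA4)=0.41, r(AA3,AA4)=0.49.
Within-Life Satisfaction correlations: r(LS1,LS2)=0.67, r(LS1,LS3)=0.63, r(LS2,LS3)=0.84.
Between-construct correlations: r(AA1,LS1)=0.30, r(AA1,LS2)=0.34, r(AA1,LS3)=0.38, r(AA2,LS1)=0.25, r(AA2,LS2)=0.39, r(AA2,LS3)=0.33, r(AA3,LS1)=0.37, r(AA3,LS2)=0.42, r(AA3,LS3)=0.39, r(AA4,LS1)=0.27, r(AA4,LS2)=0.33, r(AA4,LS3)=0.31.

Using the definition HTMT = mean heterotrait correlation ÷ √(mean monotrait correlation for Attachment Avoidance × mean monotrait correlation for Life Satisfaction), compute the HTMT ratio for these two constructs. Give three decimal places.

0.581

Mean between = 4.08/12 = 0.3400.
Mean within-AA = 2.88/6 = 0.4800; mean within-LS = 2.14/3 = 0.7133.
Geometric mean = √(0.4800 × 0.7133) = 0.5851.
HTMT = 0.3400 / 0.5851 = 0.581.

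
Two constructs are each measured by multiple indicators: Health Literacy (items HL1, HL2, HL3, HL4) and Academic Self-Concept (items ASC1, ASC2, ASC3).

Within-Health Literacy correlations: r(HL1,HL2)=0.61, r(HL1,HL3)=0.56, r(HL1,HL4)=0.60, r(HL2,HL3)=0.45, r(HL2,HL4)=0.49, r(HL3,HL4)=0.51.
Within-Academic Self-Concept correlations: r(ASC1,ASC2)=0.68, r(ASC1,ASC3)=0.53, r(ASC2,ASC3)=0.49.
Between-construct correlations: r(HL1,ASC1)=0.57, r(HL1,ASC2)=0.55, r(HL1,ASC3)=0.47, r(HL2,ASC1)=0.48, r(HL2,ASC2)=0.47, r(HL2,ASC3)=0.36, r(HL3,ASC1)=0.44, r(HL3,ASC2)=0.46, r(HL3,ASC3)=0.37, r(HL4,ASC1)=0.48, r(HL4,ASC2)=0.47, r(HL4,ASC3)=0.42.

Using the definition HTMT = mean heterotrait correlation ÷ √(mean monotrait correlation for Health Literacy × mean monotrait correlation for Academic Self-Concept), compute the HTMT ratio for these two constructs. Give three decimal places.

Between-construct mean = 5.54/12 = 0.4617.
Mean within-HL = 3.22/6 = 0.5367; mean within-ASC = 1.70/3 = 0.5667.
Geometric mean = √(0.5367 × 0.5667) = 0.5515.
HTMT = 0.4617 / 0.5515 = 0.837.

0.837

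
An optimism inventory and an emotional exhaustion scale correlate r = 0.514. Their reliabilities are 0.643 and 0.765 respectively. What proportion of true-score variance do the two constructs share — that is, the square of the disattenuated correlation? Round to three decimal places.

Disattenuated r = 0.514 / √(0.643 × 0.765) = 0.514 / 0.7014 = 0.7328.
Shared true-score variance = 0.7328² = 0.5370 ≈ 0.537.

0.537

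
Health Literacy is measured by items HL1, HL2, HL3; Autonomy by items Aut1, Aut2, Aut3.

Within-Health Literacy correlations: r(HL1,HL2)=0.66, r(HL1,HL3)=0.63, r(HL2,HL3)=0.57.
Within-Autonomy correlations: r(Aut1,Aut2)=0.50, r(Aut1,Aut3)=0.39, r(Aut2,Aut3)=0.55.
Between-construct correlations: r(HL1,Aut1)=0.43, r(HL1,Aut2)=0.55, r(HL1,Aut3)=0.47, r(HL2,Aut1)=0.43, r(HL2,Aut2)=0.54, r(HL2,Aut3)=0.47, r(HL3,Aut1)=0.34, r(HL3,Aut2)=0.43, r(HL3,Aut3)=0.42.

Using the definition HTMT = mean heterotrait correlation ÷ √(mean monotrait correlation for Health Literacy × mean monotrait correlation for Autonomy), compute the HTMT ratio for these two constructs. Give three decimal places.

0.831

Between-construct mean = 4.08/9 = 0.4533.
Mean within-HL = 1.86/3 = 0.6200; mean within-Aut = 1.44/3 = 0.4800.
Geometric mean = √(0.6200 × 0.4800) = 0.5455.
HTMT = 0.4533 / 0.5455 = 0.831.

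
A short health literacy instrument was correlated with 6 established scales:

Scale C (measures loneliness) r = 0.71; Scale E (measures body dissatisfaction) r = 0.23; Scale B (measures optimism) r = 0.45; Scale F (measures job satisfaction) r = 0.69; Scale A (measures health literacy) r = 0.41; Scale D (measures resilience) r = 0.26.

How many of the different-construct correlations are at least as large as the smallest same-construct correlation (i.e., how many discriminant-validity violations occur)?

Convergent (same construct = health literacy): Scale A.
Smallest convergent = 0.41. Discriminant values: 0.71, 0.23, 0.45, 0.69, 0.26; count ≥ 0.41 → 3.

3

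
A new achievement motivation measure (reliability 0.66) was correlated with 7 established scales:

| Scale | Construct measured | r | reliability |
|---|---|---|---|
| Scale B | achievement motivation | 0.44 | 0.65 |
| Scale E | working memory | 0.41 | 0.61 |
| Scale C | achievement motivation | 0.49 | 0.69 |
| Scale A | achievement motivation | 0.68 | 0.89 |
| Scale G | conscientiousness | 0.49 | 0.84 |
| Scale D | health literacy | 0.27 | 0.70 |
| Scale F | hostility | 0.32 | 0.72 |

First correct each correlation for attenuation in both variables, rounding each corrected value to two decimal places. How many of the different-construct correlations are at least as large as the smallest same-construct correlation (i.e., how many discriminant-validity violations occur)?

Disattenuated r (r / √(r_scale · r_new)):
  Scale B (conv): 0.44 / √(0.65·0.66) = 0.67
  Scale E (disc): 0.41 / √(0.61·0.66) = 0.65
  Scale C (conv): 0.49 / √(0.69·0.66) = 0.73
  Scale A (conv): 0.68 / √(0.89·0.66) = 0.89
  Scale G (disc): 0.49 / √(0.84·0.66) = 0.66
  Scale D (disc): 0.27 / √(0.70·0.66) = 0.40
  Scale F (disc): 0.32 / √(0.72·0.66) = 0.46
Smallest convergent = 0.67. Discriminant values: 0.65, 0.66, 0.40, 0.46; count ≥ 0.67 → 0.

0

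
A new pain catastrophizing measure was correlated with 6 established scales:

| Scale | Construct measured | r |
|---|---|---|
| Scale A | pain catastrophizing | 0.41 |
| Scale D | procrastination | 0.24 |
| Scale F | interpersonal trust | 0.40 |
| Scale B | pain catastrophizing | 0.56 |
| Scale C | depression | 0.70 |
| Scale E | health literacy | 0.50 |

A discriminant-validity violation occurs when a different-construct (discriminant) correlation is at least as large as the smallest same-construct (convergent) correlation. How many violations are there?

2

Convergent (same construct = pain catastrophizing): Scale A, Scale B.
Smallest convergent = 0.41. Discriminant values: 0.24, 0.40, 0.70, 0.50; count ≥ 0.41 → 2.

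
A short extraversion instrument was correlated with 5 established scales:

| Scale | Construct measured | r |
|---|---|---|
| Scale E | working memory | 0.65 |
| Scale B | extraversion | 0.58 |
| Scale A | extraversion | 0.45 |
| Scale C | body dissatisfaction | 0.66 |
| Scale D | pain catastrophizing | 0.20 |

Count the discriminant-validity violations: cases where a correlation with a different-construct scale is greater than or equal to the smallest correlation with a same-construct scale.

Convergent (same construct = extraversion): Scale B, Scale A.
Smallest convergent = 0.45. Discriminant values: 0.65, 0.66, 0.20; count ≥ 0.45 → 2.

2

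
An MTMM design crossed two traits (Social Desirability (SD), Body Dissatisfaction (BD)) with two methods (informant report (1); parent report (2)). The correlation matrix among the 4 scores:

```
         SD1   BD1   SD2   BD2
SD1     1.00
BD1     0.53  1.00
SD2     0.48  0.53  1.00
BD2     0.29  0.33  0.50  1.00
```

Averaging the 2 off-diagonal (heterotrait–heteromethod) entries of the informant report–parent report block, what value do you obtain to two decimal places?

HTHM values (method 1 × method 2): 0.29, 0.53; mean = 0.82/2 = 0.41.

0.41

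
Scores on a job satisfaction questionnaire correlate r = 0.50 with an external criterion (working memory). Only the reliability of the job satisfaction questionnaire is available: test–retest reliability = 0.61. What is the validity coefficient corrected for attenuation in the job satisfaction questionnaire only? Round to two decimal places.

0.64

Single correction: r_c = r_obs / √r_xx = 0.50 / √0.61 = 0.50 / 0.7810 ≈ 0.64.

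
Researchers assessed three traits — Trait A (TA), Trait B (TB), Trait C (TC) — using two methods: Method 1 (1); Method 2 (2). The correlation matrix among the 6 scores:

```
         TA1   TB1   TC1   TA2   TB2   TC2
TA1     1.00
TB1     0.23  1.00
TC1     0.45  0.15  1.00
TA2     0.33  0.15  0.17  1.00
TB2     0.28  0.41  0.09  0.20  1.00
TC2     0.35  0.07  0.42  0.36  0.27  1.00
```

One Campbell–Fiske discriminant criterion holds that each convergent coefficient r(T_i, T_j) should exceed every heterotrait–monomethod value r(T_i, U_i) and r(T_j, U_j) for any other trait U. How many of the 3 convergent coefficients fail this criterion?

Each convergent coefficient versus the relevant comparison correlations:
TA (methods 1·2): 0.33 vs {0.23, 0.20, 0.45, 0.36} → fail.
TB (methods 1·2): 0.41 vs {0.23, 0.20, 0.15, 0.27} → pass.
TC (methods 1·2): 0.42 vs {0.45, 0.36, 0.15, 0.27} → fail.
2 of 3 fail.

2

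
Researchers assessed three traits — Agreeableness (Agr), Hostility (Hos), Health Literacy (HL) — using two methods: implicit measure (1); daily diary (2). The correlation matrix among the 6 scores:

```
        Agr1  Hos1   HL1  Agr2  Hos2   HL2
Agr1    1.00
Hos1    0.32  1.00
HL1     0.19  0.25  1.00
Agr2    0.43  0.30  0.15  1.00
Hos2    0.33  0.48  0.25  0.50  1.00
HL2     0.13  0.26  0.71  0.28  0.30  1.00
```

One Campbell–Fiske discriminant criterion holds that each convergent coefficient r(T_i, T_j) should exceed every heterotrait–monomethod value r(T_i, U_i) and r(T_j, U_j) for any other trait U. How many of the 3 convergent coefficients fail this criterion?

2

Each convergent coefficient versus the relevant comparison correlations:
Agr (methods 1·2): 0.43 vs {0.32, 0.50, 0.19, 0.28} → fail.
Hos (methods 1·2): 0.48 vs {0.32, 0.50, 0.25, 0.30} → fail.
HL (methods 1·2): 0.71 vs {0.19, 0.28, 0.25, 0.30} → pass.
2 of 3 fail.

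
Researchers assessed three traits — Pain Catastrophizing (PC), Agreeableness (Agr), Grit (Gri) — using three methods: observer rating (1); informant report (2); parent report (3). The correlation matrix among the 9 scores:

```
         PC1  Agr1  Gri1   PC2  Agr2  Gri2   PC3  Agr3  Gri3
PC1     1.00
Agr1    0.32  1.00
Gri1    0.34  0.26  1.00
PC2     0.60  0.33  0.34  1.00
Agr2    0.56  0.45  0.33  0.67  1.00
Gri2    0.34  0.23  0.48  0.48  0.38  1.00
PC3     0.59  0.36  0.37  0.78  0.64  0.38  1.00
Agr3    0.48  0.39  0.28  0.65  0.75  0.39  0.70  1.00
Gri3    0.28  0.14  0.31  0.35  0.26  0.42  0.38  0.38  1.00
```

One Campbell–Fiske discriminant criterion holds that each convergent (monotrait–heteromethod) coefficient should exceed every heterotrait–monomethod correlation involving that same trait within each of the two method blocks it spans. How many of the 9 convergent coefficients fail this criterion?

7

Each convergent coefficient versus the relevant comparison correlations:
PC (methods 1·2): 0.60 vs {0.32, 0.67, 0.34, 0.48} → fail.
PC (methods 1·3): 0.59 vs {0.32, 0.70, 0.34, 0.38} → fail.
PC (methods 2·3): 0.78 vs {0.67, 0.70, 0.48, 0.38} → pass.
Agr (methods 1·2): 0.45 vs {0.32, 0.67, 0.26, 0.38} → fail.
Agr (methods 1·3): 0.39 vs {0.32, 0.70, 0.26, 0.38} → fail.
Agr (methods 2·3): 0.75 vs {0.67, 0.70, 0.38, 0.38} → pass.
Gri (methods 1·2): 0.48 vs {0.34, 0.48, 0.26, 0.38} → fail.
Gri (methods 1·3): 0.31 vs {0.34, 0.38, 0.26, 0.38} → fail.
Gri (methods 2·3): 0.42 vs {0.48, 0.38, 0.38, 0.38} → fail.
7 of 9 fail.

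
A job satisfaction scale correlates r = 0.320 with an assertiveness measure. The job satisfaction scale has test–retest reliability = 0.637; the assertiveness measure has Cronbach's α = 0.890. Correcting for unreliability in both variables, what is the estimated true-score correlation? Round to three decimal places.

0.425

r_true = r_obs / √(r_xx · r_yy) = 0.320 / √(0.637 × 0.890) = 0.320 / √0.566930 = 0.320 / 0.7529 ≈ 0.425.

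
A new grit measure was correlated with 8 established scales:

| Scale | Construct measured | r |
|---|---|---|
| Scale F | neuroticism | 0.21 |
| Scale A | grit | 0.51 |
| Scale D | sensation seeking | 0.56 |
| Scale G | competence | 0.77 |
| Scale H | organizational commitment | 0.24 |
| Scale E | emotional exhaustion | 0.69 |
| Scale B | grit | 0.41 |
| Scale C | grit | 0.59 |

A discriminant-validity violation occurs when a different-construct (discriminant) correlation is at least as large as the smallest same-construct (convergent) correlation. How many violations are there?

Convergent (same construct = grit): Scale A, Scale B, Scale C.
Smallest convergent = 0.41. Discriminant values: 0.21, 0.56, 0.77, 0.24, 0.69; count ≥ 0.41 → 3.

3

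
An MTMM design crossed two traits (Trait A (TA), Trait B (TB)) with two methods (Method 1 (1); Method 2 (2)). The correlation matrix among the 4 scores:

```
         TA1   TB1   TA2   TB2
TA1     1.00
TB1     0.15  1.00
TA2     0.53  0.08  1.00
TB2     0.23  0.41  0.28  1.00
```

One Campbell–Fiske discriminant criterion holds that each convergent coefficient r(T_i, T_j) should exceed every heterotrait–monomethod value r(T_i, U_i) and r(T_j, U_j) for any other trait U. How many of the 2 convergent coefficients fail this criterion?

0

Convergent coefficients and their comparison sets:
TA (methods 1·2): 0.53 vs {0.15, 0.28} → pass.
TB (methods 1·2): 0.41 vs {0.15, 0.28} → pass.
0 of 2 fail.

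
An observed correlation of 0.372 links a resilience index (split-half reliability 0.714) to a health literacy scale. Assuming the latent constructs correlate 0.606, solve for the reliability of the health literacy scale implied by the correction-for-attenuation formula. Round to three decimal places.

r_true = r_obs / √(r_xx · r_yy) ⇒ 0.606 = 0.372 / √(0.714 · r_yy).
√(0.714 · r_yy) = 0.372 / 0.606 = 0.6139; 0.714 · r_yy = 0.3769; r_yy = 0.3769 / 0.714 ≈ 0.528.

0.528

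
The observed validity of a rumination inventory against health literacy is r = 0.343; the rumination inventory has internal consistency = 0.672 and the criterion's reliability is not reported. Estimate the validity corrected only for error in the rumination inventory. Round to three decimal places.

Single correction: r_c = r_obs / √r_xx = 0.343 / √0.672 = 0.343 / 0.8198 ≈ 0.418.

0.418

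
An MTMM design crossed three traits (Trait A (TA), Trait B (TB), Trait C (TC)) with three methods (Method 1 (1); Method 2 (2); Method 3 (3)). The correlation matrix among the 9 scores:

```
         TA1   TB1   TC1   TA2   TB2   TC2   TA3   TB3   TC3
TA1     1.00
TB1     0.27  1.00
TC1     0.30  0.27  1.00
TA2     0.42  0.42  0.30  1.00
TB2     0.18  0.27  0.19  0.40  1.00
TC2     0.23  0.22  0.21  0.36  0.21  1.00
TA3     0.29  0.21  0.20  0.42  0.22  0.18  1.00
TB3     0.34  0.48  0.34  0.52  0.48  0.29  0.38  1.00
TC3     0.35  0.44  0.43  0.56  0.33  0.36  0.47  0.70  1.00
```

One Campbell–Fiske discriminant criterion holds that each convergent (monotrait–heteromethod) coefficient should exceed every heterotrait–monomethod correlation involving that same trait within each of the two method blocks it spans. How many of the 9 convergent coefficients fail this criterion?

Each convergent coefficient versus the relevant comparison correlations:
TA (methods 1·2): 0.42 vs {0.27, 0.40, 0.30, 0.36} → pass.
TA (methods 1·3): 0.29 vs {0.27, 0.38, 0.30, 0.47} → fail.
TA (methods 2·3): 0.42 vs {0.40, 0.38, 0.36, 0.47} → fail.
TB (methods 1·2): 0.27 vs {0.27, 0.40, 0.27, 0.21} → fail.
TB (methods 1·3): 0.48 vs {0.27, 0.38, 0.27, 0.70} → fail.
TB (methods 2·3): 0.48 vs {0.40, 0.38, 0.21, 0.70} → fail.
TC (methods 1·2): 0.21 vs {0.30, 0.36, 0.27, 0.21} → fail.
TC (methods 1·3): 0.43 vs {0.30, 0.47, 0.27, 0.70} → fail.
TC (methods 2·3): 0.36 vs {0.36, 0.47, 0.21, 0.70} → fail.
8 of 9 fail.

8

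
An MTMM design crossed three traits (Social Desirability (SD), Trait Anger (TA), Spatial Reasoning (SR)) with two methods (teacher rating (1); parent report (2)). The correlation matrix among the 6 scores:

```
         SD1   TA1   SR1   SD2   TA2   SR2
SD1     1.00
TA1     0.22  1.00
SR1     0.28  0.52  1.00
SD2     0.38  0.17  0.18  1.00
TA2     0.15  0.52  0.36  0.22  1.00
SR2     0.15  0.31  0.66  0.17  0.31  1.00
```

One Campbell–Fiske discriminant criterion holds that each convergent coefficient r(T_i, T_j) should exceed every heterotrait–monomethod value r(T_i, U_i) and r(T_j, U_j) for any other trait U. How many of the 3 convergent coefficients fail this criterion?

1

Each convergent coefficient versus the relevant comparison correlations:
SD (methods 1·2): 0.38 vs {0.22, 0.22, 0.28, 0.17} → pass.
TA (methods 1·2): 0.52 vs {0.22, 0.22, 0.52, 0.31} → fail.
SR (methods 1·2): 0.66 vs {0.28, 0.17, 0.52, 0.31} → pass.
1 of 3 fail.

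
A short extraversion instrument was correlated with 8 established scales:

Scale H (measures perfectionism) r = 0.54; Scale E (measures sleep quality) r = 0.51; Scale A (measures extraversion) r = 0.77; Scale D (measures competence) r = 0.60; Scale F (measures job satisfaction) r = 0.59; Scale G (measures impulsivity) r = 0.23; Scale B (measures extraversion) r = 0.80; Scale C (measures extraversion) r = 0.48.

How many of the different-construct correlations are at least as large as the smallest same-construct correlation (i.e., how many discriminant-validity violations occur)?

Convergent (same construct = extraversion): Scale A, Scale B, Scale C.
Smallest convergent = 0.48. Discriminant values: 0.54, 0.51, 0.60, 0.59, 0.23; count ≥ 0.48 → 4.

4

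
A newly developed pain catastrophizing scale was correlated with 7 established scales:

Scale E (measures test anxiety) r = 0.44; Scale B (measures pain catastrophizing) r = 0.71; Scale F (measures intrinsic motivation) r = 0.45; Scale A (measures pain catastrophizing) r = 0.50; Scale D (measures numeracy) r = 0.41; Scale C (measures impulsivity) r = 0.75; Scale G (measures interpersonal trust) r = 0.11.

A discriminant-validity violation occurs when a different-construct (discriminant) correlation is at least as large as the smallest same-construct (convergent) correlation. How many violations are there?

Convergent (same construct = pain catastrophizing): Scale B, Scale A.
Smallest convergent = 0.50. Discriminant values: 0.44, 0.45, 0.41, 0.75, 0.11; count ≥ 0.50 → 1.

1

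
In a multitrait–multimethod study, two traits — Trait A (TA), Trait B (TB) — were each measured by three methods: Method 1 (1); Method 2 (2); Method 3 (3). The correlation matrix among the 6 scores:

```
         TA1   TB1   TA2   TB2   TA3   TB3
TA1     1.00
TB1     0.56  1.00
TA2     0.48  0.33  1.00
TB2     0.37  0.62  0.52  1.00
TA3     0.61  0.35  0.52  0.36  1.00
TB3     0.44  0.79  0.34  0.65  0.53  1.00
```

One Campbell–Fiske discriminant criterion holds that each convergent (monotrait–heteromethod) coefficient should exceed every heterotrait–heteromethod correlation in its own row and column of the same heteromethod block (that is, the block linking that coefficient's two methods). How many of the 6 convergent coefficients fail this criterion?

0

Each convergent coefficient versus the relevant comparison correlations:
TA (methods 1·2): 0.48 vs {0.37, 0.33} → pass.
TA (methods 1·3): 0.61 vs {0.44, 0.35} → pass.
TA (methods 2·3): 0.52 vs {0.34, 0.36} → pass.
TB (methods 1·2): 0.62 vs {0.33, 0.37} → pass.
TB (methods 1·3): 0.79 vs {0.35, 0.44} → pass.
TB (methods 2·3): 0.65 vs {0.36, 0.34} → pass.
0 of 6 fail.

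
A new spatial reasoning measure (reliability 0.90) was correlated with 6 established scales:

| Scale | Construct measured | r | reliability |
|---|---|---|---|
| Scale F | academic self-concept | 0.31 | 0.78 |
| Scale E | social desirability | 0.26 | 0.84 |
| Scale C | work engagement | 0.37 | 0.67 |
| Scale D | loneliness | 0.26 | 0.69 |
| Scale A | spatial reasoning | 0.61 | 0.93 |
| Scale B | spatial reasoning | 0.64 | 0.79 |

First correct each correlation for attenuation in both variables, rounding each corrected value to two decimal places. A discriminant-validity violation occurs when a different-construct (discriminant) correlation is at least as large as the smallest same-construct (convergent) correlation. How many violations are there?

Disattenuated r (r / √(r_scale · r_new)):
  Scale F (disc): 0.31 / √(0.78·0.90) = 0.37
  Scale E (disc): 0.26 / √(0.84·0.90) = 0.30
  Scale C (disc): 0.37 / √(0.67·0.90) = 0.48
  Scale D (disc): 0.26 / √(0.69·0.90) = 0.33
  Scale A (conv): 0.61 / √(0.93·0.90) = 0.67
  Scale B (conv): 0.64 / √(0.79·0.90) = 0.76
Smallest convergent = 0.67. Discriminant values: 0.37, 0.30, 0.48, 0.33; count ≥ 0.67 → 0.

0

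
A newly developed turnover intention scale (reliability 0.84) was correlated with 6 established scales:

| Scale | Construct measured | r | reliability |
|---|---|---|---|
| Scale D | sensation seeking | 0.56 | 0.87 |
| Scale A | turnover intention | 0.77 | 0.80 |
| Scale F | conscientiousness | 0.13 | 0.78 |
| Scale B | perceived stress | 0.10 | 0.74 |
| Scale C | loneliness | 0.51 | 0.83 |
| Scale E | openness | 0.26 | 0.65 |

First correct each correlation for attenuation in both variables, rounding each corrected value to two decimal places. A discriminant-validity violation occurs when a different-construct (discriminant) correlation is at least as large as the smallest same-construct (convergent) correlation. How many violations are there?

0

Disattenuated r (r / √(r_scale · r_new)):
  Scale D (disc): 0.56 / √(0.87·0.84) = 0.66
  Scale A (conv): 0.77 / √(0.80·0.84) = 0.94
  Scale F (disc): 0.13 / √(0.78·0.84) = 0.16
  Scale B (disc): 0.10 / √(0.74·0.84) = 0.13
  Scale C (disc): 0.51 / √(0.83·0.84) = 0.61
  Scale E (disc): 0.26 / √(0.65·0.84) = 0.35
Smallest convergent = 0.94. Discriminant values: 0.66, 0.16, 0.13, 0.61, 0.35; count ≥ 0.94 → 0.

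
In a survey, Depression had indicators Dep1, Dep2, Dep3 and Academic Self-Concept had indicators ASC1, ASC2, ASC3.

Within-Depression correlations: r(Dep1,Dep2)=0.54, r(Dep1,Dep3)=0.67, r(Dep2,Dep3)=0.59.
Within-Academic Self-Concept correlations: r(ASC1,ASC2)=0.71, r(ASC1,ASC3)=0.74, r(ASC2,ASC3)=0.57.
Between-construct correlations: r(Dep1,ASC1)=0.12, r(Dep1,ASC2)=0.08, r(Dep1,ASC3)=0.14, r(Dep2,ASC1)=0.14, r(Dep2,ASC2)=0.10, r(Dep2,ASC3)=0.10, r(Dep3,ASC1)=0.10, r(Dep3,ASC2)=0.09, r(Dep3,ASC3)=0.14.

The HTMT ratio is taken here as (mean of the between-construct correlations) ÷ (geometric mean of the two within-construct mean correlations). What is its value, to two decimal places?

0.18

Between-construct mean = 1.01/9 = 0.1122.
Mean within-Dep = 1.80/3 = 0.6000; mean within-ASC = 2.02/3 = 0.6733.
Geometric mean = √(0.6000 × 0.6733) = 0.6356.
HTMT = 0.1122 / 0.6356 = 0.18.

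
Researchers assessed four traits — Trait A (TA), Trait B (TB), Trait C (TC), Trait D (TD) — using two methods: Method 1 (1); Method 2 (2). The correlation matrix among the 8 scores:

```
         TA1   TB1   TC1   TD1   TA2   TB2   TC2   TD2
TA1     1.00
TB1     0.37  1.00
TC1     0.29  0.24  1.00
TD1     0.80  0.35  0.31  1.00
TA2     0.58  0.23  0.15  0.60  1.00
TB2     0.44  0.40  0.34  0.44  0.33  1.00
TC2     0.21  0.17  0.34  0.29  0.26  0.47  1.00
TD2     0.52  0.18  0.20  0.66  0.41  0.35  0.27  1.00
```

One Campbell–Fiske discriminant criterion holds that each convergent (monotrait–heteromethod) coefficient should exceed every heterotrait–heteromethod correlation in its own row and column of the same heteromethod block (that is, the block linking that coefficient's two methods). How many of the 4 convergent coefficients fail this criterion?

3

Convergent coefficients and their comparison sets:
TA (methods 1·2): 0.58 vs {0.44, 0.23, 0.21, 0.15, 0.52, 0.60} → fail.
TB (methods 1·2): 0.40 vs {0.23, 0.44, 0.17, 0.34, 0.18, 0.44} → fail.
TC (methods 1·2): 0.34 vs {0.15, 0.21, 0.34, 0.17, 0.20, 0.29} → fail.
TD (methods 1·2): 0.66 vs {0.60, 0.52, 0.44, 0.18, 0.29, 0.20} → pass.
3 of 4 fail.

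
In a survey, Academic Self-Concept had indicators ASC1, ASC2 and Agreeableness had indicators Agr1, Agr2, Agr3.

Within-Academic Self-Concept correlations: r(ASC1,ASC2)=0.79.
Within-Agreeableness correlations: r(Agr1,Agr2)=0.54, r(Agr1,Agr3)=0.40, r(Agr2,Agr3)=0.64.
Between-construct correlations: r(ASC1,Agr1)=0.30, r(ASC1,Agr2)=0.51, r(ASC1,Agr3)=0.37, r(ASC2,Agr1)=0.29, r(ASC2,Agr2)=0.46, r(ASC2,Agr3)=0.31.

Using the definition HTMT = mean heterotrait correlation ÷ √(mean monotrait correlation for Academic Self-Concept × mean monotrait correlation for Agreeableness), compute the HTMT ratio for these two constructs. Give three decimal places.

Mean between = 2.24/6 = 0.3733.
Mean within-ASC = 0.79/1 = 0.7900; mean within-Agr = 1.58/3 = 0.5267.
Geometric mean = √(0.7900 × 0.5267) = 0.6451.
HTMT = 0.3733 / 0.6451 = 0.579.

0.579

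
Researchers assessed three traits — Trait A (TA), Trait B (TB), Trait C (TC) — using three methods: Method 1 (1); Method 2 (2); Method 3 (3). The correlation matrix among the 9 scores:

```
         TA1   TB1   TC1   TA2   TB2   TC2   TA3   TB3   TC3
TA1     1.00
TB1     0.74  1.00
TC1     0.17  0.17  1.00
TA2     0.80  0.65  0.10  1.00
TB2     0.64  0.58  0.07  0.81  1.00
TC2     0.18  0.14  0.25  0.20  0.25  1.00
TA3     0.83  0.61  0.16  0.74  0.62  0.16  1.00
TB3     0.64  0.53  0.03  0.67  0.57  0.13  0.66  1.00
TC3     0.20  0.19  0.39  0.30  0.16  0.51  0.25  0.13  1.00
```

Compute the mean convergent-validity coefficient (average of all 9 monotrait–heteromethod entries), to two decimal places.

Convergent values: 0.80, 0.83, 0.74, 0.58, 0.53, 0.57, 0.25, 0.39, 0.51; mean = 5.20/9 = 0.58.

0.58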